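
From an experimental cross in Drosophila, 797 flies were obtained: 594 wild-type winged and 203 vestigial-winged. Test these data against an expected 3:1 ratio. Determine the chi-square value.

Expected counts for N = 797 under a 3:1 ratio (total parts = 4):
  wild-type winged: 797 × 3/4 = 597.75
  vestigial-winged: 797 × 1/4 = 199.25
χ² = Σ (O − E)² / E
  wild-type winged: (594 − 597.75)² / 597.75 = 0.0235
  vestigial-winged: (203 − 199.25)² / 199.25 = 0.0706
χ² = 0.0235 + 0.0706 = 0.0941 ≈ 0.094

0.094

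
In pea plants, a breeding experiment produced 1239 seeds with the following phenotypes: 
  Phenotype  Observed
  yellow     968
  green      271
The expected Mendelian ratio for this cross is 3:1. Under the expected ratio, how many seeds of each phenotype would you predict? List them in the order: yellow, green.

Total ratio parts = 4. Expected numbers out of 1239:
  yellow: 1239 × 3/4 = 929.25
  green: 1239 × 1/4 = 309.75

929.25, 309.75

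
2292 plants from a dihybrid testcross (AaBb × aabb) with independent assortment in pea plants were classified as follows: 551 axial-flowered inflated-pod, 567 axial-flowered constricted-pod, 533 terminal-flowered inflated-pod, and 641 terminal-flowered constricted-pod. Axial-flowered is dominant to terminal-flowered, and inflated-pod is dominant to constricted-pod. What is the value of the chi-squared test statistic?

A dihybrid testcross with independent assortment gives a 1:1:1:1 ratio.
Total ratio parts = 4. Expected numbers out of 2292:
  axial-flowered inflated-pod: 2292 × 1/4 = 573
  axial-flowered constricted-pod: 2292 × 1/4 = 573
  terminal-flowered inflated-pod: 2292 × 1/4 = 573
  terminal-flowered constricted-pod: 2292 × 1/4 = 573
χ² = Σ (O − E)² / E
  axial-flowered inflated-pod: (551 − 573)² / 573 = 0.8447
  axial-flowered constricted-pod: (567 − 573)² / 573 = 0.0628
  terminal-flowered inflated-pod: (533 − 573)² / 573 = 2.7923
  terminal-flowered constricted-pod: (641 − 573)² / 573 = 8.0698
χ² = 0.8447 + 0.0628 + 2.7923 + 8.0698 = 11.7696 ≈ 11.770

11.770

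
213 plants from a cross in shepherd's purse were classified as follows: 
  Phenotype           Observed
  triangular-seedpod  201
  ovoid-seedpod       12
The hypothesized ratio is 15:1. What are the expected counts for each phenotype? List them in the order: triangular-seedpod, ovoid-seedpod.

Under the 15:1 hypothesis (Σ ratio = 16, N = 213):
  triangular-seedpod: 213 × 15/16 = 199.6875
  ovoid-seedpod: 213 × 1/16 = 13.3125

199.6875, 13.3125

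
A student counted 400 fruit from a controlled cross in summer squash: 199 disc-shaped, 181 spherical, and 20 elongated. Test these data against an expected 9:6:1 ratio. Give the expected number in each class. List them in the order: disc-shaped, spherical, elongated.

225, 150, 25

Expected counts for N = 400 under a 9:6:1 ratio (total parts = 16):
  disc-shaped: 400 × 9/16 = 225
  spherical: 400 × 6/16 = 150
  elongated: 400 × 1/16 = 25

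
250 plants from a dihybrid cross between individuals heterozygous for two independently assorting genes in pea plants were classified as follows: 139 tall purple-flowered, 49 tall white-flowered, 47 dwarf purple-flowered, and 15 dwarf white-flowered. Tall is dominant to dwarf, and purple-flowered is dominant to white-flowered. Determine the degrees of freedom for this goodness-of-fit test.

A dihybrid F₂ with independent assortment and complete dominance at both loci gives a 9:3:3:1 phenotypic ratio.
A goodness-of-fit test with 4 phenotype classes has df = 4 − 1 = 3.

3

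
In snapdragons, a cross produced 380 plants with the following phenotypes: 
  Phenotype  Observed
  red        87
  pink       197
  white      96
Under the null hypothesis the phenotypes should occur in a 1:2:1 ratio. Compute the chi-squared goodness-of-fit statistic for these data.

Total ratio parts = 4. Expected numbers out of 380:
  red: 380 × 1/4 = 95
  pink: 380 × 2/4 = 190
  white: 380 × 1/4 = 95
χ² = Σ (O − E)² / E
  red: (87 − 95)² / 95 = 0.6737
  pink: (197 − 190)² / 190 = 0.2579
  white: (96 − 95)² / 95 = 0.0105
χ² = 0.6737 + 0.2579 + 0.0105 = 0.9421 ≈ 0.942

0.942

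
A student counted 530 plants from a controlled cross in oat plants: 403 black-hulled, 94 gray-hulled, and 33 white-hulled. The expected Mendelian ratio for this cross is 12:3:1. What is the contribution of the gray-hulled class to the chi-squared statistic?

Expected counts for N = 530 under a 12:3:1 ratio (total parts = 16):
  black-hulled: 530 × 12/16 = 397.5
  gray-hulled: 530 × 3/16 = 99.375
  white-hulled: 530 × 1/16 = 33.125
Contribution of gray-hulled: (94 − 99.375)² / 99.375 = 0.2907

0.291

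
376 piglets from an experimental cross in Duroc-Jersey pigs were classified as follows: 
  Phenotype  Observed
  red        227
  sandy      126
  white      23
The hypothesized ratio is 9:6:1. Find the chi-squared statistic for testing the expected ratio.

2.742

The 9:6:1 ratio has 16 parts, so with N = 376 the expected counts are:
  red: 376 × 9/16 = 211.5
  sandy: 376 × 6/16 = 141
  white: 376 × 1/16 = 23.5
χ² = Σ (O − E)² / E
  red: (227 − 211.5)² / 211.5 = 1.1359
  sandy: (126 − 141)² / 141 = 1.5957
  white: (23 − 23.5)² / 23.5 = 0.0106
χ² = 1.1359 + 1.5957 + 0.0106 = 2.7422 ≈ 2.742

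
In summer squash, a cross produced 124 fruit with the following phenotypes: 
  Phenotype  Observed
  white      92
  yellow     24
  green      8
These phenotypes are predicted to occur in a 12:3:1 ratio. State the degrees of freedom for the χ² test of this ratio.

A goodness-of-fit test with 3 phenotype classes has df = 3 − 1 = 2.

2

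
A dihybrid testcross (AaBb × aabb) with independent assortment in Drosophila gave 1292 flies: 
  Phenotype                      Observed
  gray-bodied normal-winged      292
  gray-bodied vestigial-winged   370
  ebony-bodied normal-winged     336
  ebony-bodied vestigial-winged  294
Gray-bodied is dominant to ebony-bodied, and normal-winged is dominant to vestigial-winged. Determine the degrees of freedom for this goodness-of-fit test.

3

A dihybrid testcross with independent assortment gives a 1:1:1:1 ratio.
A goodness-of-fit test with 4 phenotype classes has df = 4 − 1 = 3.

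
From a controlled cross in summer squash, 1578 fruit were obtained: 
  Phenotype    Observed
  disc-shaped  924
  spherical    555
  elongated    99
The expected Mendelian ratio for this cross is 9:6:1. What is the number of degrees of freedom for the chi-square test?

A goodness-of-fit test with 3 phenotype classes has df = 3 − 1 = 2.

2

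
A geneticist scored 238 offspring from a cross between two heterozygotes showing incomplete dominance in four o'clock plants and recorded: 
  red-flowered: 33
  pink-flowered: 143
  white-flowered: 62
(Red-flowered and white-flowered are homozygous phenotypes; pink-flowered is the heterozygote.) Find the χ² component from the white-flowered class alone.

With incomplete dominance, a heterozygote × heterozygote cross gives a 1:2:1 phenotypic ratio.
Under the 1:2:1 hypothesis (Σ ratio = 4, N = 238):
  red-flowered: 238 × 1/4 = 59.5
  pink-flowered: 238 × 2/4 = 119
  white-flowered: 238 × 1/4 = 59.5
Contribution of white-flowered: (62 − 59.5)² / 59.5 = 0.1050

0.105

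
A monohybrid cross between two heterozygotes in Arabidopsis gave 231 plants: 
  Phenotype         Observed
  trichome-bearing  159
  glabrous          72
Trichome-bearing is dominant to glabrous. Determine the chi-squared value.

For a monohybrid cross between heterozygotes with complete dominance, the expected phenotypic ratio is 3:1.
Total ratio parts = 4. Expected numbers out of 231:
  trichome-bearing: 231 × 3/4 = 173.25
  glabrous: 231 × 1/4 = 57.75
χ² = Σ (O − E)² / E
  trichome-bearing: (159 − 173.25)² / 173.25 = 1.1721
  glabrous: (72 − 57.75)² / 57.75 = 3.5162
χ² = 1.1721 + 3.5162 = 4.6883 ≈ 4.688

4.688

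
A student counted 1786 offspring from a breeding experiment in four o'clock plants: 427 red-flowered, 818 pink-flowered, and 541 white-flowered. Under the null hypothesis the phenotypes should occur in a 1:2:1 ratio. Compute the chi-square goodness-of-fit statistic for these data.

Total ratio parts = 4. Expected numbers out of 1786:
  red-flowered: 1786 × 1/4 = 446.5
  pink-flowered: 1786 × 2/4 = 893
  white-flowered: 1786 × 1/4 = 446.5
χ² = Σ (O − E)² / E
  red-flowered: (427 − 446.5)² / 446.5 = 0.8516
  pink-flowered: (818 − 893)² / 893 = 6.2990
  white-flowered: (541 − 446.5)² / 446.5 = 20.0006
χ² = 0.8516 + 6.2990 + 20.0006 = 27.1512 ≈ 27.151

27.151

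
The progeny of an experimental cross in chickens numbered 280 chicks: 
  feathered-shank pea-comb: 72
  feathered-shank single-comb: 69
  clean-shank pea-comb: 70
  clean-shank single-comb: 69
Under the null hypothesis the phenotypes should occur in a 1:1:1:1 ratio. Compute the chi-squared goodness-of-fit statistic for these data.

0.086

Expected counts for N = 280 under a 1:1:1:1 ratio (total parts = 4):
  feathered-shank pea-comb: 280 × 1/4 = 70
  feathered-shank single-comb: 280 × 1/4 = 70
  clean-shank pea-comb: 280 × 1/4 = 70
  clean-shank single-comb: 280 × 1/4 = 70
χ² = Σ (O − E)² / E
  feathered-shank pea-comb: (72 − 70)² / 70 = 0.0571
  feathered-shank single-comb: (69 − 70)² / 70 = 0.0143
  clean-shank pea-comb: (70 − 70)² / 70 = 0.0000
  clean-shank single-comb: (69 − 70)² / 70 = 0.0143
χ² = 0.0571 + 0.0143 + 0.0000 + 0.0143 = 0.0857 ≈ 0.086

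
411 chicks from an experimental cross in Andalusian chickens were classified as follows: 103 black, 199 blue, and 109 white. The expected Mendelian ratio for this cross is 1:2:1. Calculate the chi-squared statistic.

0.586

Under the 1:2:1 hypothesis (Σ ratio = 4, N = 411):
  black: 411 × 1/4 = 102.75
  blue: 411 × 2/4 = 205.5
  white: 411 × 1/4 = 102.75
χ² = Σ (O − E)² / E
  black: (103 − 102.75)² / 102.75 = 0.0006
  blue: (199 − 205.5)² / 205.5 = 0.2056
  white: (109 − 102.75)² / 102.75 = 0.3802
χ² = 0.0006 + 0.2056 + 0.3802 = 0.5864 ≈ 0.586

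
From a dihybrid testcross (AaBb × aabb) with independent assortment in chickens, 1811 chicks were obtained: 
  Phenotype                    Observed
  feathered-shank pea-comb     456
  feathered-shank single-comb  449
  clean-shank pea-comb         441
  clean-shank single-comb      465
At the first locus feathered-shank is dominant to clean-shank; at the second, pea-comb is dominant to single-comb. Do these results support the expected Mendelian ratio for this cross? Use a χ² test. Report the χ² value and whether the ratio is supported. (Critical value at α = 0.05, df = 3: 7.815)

0.691; consistent

A dihybrid testcross with independent assortment gives a 1:1:1:1 ratio.
Expected counts for N = 1811 under a 1:1:1:1 ratio (total parts = 4):
  feathered-shank pea-comb: 1811 × 1/4 = 452.75
  feathered-shank single-comb: 1811 × 1/4 = 452.75
  clean-shank pea-comb: 1811 × 1/4 = 452.75
  clean-shank single-comb: 1811 × 1/4 = 452.75
χ² = Σ (O − E)² / E
  feathered-shank pea-comb: (456 − 452.75)² / 452.75 = 0.0233
  feathered-shank single-comb: (449 − 452.75)² / 452.75 = 0.0311
  clean-shank pea-comb: (441 − 452.75)² / 452.75 = 0.3049
  clean-shank single-comb: (465 − 452.75)² / 452.75 = 0.3314
χ² = 0.0233 + 0.0311 + 0.3049 + 0.3314 = 0.6907 ≈ 0.691
Degrees of freedom = 4 − 1 = 3; critical value at α = 0.05 is 7.815.
Since 0.691 < 7.815, we fail to reject the null hypothesis — the data are consistent with the 1:1:1:1 ratio.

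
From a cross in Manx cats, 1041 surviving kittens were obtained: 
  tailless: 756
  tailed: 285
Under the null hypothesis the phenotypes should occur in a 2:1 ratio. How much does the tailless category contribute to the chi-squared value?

Expected counts for N = 1041 under a 2:1 ratio (total parts = 3):
  tailless: 1041 × 2/3 = 694
  tailed: 1041 × 1/3 = 347
Contribution of tailless: (756 − 694)² / 694 = 5.5389

5.539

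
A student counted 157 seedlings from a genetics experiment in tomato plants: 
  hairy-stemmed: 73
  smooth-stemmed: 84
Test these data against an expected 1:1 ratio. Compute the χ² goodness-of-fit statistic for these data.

Under the 1:1 hypothesis (Σ ratio = 2, N = 157):
  hairy-stemmed: 157 × 1/2 = 78.5
  smooth-stemmed: 157 × 1/2 = 78.5
χ² = Σ (O − E)² / E
  hairy-stemmed: (73 − 78.5)² / 78.5 = 0.3854
  smooth-stemmed: (84 − 78.5)² / 78.5 = 0.3854
χ² = 0.3854 + 0.3854 = 0.7708 ≈ 0.771

0.771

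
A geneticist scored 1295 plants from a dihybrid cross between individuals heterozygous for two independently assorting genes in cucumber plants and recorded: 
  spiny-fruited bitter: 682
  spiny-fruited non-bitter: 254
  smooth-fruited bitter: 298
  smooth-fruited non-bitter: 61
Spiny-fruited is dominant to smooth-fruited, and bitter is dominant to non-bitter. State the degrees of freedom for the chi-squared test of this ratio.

A dihybrid F₂ with independent assortment and complete dominance at both loci gives a 9:3:3:1 phenotypic ratio.
A goodness-of-fit test with 4 phenotype classes has df = 4 − 1 = 3.

3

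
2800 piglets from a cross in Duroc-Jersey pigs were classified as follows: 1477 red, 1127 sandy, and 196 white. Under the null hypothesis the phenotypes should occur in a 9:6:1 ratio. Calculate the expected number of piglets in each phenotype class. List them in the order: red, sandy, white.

1575, 1050, 175

Expected counts for N = 2800 under a 9:6:1 ratio (total parts = 16):
  red: 2800 × 9/16 = 1575
  sandy: 2800 × 6/16 = 1050
  white: 2800 × 1/16 = 175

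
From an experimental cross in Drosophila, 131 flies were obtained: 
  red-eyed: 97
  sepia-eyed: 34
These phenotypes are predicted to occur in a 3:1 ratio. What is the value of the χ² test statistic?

Expected counts for N = 131 under a 3:1 ratio (total parts = 4):
  red-eyed: 131 × 3/4 = 98.25
  sepia-eyed: 131 × 1/4 = 32.75
χ² = Σ (O − E)² / E
  red-eyed: (97 − 98.25)² / 98.25 = 0.0159
  sepia-eyed: (34 − 32.75)² / 32.75 = 0.0477
χ² = 0.0159 + 0.0477 = 0.0636 ≈ 0.064

0.064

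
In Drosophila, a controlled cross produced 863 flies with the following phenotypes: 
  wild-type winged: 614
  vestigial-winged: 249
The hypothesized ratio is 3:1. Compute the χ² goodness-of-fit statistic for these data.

Total ratio parts = 4. Expected numbers out of 863:
  wild-type winged: 863 × 3/4 = 647.25
  vestigial-winged: 863 × 1/4 = 215.75
χ² = Σ (O − E)² / E
  wild-type winged: (614 − 647.25)² / 647.25 = 1.7081
  vestigial-winged: (249 − 215.75)² / 215.75 = 5.1243
χ² = 1.7081 + 5.1243 = 6.8324 ≈ 6.832

6.832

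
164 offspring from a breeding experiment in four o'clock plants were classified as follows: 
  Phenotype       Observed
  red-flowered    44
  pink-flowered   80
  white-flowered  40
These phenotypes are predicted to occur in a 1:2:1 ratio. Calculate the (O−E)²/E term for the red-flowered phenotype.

Expected counts for N = 164 under a 1:2:1 ratio (total parts = 4):
  red-flowered: 164 × 1/4 = 41
  pink-flowered: 164 × 2/4 = 82
  white-flowered: 164 × 1/4 = 41
Contribution of red-flowered: (44 − 41)² / 41 = 0.2195

0.220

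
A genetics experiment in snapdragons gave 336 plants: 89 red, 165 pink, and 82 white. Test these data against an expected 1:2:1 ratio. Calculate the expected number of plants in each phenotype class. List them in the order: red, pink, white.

Under the 1:2:1 hypothesis (Σ ratio = 4, N = 336):
  red: 336 × 1/4 = 84
  pink: 336 × 2/4 = 168
  white: 336 × 1/4 = 84

84, 168, 84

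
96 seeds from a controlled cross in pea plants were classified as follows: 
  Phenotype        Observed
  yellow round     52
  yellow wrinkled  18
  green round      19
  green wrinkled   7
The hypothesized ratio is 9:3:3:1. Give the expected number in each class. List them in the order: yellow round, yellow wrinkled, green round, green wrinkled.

54, 18, 18, 6

The 9:3:3:1 ratio has 16 parts, so with N = 96 the expected counts are:
  yellow round: 96 × 9/16 = 54
  yellow wrinkled: 96 × 3/16 = 18
  green round: 96 × 3/16 = 18
  green wrinkled: 96 × 1/16 = 6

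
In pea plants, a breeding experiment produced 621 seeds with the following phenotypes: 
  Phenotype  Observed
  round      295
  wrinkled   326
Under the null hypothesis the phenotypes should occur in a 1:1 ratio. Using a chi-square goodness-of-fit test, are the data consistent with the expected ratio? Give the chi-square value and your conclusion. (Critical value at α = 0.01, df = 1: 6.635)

The 1:1 ratio has 2 parts, so with N = 621 the expected counts are:
  round: 621 × 1/2 = 310.5
  wrinkled: 621 × 1/2 = 310.5
χ² = Σ (O − E)² / E
  round: (295 − 310.5)² / 310.5 = 0.7738
  wrinkled: (326 − 310.5)² / 310.5 = 0.7738
χ² = 0.7738 + 0.7738 = 1.5476 ≈ 1.548
Degrees of freedom = 2 − 1 = 1; critical value at α = 0.01 is 6.635.
Since 1.548 < 6.635, we fail to reject the null hypothesis — the data are consistent with the 1:1 ratio.

1.548; consistent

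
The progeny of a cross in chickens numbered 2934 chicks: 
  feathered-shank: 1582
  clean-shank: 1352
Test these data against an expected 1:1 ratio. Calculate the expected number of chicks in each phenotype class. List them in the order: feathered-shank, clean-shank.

The 1:1 ratio has 2 parts, so with N = 2934 the expected counts are:
  feathered-shank: 2934 × 1/2 = 1467
  clean-shank: 2934 × 1/2 = 1467

1467, 1467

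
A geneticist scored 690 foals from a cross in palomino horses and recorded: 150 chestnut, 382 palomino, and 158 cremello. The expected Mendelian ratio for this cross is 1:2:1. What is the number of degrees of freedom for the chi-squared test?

2

A goodness-of-fit test with 3 phenotype classes has df = 3 − 1 = 2.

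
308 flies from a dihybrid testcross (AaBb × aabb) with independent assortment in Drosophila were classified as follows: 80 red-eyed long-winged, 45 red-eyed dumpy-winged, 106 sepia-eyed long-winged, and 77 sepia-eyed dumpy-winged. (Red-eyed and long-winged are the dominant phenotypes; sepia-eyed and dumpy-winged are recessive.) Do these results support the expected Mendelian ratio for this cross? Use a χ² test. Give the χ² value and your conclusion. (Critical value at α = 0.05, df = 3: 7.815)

A dihybrid testcross with independent assortment gives a 1:1:1:1 ratio.
Under the 1:1:1:1 hypothesis (Σ ratio = 4, N = 308):
  red-eyed long-winged: 308 × 1/4 = 77
  red-eyed dumpy-winged: 308 × 1/4 = 77
  sepia-eyed long-winged: 308 × 1/4 = 77
  sepia-eyed dumpy-winged: 308 × 1/4 = 77
χ² = Σ (O − E)² / E
  red-eyed long-winged: (80 − 77)² / 77 = 0.1169
  red-eyed dumpy-winged: (45 − 77)² / 77 = 13.2987
  sepia-eyed long-winged: (106 − 77)² / 77 = 10.9221
  sepia-eyed dumpy-winged: (77 − 77)² / 77 = 0.0000
χ² = 0.1169 + 13.2987 + 10.9221 + 0.0000 = 24.3377 ≈ 24.338
Degrees of freedom = 4 − 1 = 3; critical value at α = 0.05 is 7.815.
Since 24.338 > 7.815, we reject the null hypothesis — the data do not fit the 1:1:1:1 ratio.

24.338; not consistent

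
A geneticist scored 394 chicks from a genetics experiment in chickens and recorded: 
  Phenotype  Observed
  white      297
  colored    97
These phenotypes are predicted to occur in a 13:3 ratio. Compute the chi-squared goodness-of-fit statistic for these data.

8.909

Expected counts for N = 394 under a 13:3 ratio (total parts = 16):
  white: 394 × 13/16 = 320.125
  colored: 394 × 3/16 = 73.875
χ² = Σ (O − E)² / E
  white: (297 − 320.125)² / 320.125 = 1.6705
  colored: (97 − 73.875)² / 73.875 = 7.2388
χ² = 1.6705 + 7.2388 = 8.9093 ≈ 8.909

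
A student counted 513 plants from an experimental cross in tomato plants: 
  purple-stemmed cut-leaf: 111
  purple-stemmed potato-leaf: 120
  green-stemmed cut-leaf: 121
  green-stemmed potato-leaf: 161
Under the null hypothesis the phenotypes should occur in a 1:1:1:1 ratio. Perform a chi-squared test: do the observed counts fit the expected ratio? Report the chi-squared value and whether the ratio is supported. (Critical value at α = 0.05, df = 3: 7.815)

The 1:1:1:1 ratio has 4 parts, so with N = 513 the expected counts are:
  purple-stemmed cut-leaf: 513 × 1/4 = 128.25
  purple-stemmed potato-leaf: 513 × 1/4 = 128.25
  green-stemmed cut-leaf: 513 × 1/4 = 128.25
  green-stemmed potato-leaf: 513 × 1/4 = 128.25
χ² = Σ (O − E)² / E
  purple-stemmed cut-leaf: (111 − 128.25)² / 128.25 = 2.3202
  purple-stemmed potato-leaf: (120 − 128.25)² / 128.25 = 0.5307
  green-stemmed cut-leaf: (121 − 128.25)² / 128.25 = 0.4098
  green-stemmed potato-leaf: (161 − 128.25)² / 128.25 = 8.3631
χ² = 2.3202 + 0.5307 + 0.4098 + 8.3631 = 11.6238 ≈ 11.624
Degrees of freedom = 4 − 1 = 3; critical value at α = 0.05 is 7.815.
Since 11.624 > 7.815, we reject the null hypothesis — the data do not fit the 1:1:1:1 ratio.

11.624; not consistent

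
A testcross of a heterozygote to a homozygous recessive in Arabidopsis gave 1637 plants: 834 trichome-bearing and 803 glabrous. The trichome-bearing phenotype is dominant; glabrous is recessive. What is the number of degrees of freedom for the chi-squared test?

A testcross of a heterozygote (Aa × aa) gives a 1:1 phenotypic ratio.
A goodness-of-fit test with 2 phenotype classes has df = 2 − 1 = 1.

1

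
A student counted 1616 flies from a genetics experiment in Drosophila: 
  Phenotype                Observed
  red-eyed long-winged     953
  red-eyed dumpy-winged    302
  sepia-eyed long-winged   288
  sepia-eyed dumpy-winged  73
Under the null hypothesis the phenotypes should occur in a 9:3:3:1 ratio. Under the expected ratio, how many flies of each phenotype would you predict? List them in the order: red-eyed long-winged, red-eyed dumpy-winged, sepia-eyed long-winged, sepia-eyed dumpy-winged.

909, 303, 303, 101

Under the 9:3:3:1 hypothesis (Σ ratio = 16, N = 1616):
  red-eyed long-winged: 1616 × 9/16 = 909
  red-eyed dumpy-winged: 1616 × 3/16 = 303
  sepia-eyed long-winged: 1616 × 3/16 = 303
  sepia-eyed dumpy-winged: 1616 × 1/16 = 101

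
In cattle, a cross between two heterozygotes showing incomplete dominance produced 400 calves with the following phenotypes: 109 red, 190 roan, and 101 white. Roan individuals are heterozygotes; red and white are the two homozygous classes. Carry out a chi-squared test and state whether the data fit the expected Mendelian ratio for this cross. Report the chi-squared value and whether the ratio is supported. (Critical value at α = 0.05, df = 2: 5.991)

1.320; consistent

With incomplete dominance, a heterozygote × heterozygote cross gives a 1:2:1 phenotypic ratio.
Under the 1:2:1 hypothesis (Σ ratio = 4, N = 400):
  red: 400 × 1/4 = 100
  roan: 400 × 2/4 = 200
  white: 400 × 1/4 = 100
χ² = Σ (O − E)² / E
  red: (109 − 100)² / 100 = 0.8100
  roan: (190 − 200)² / 200 = 0.5000
  white: (101 − 100)² / 100 = 0.0100
χ² = 0.8100 + 0.5000 + 0.0100 = 1.320
Degrees of freedom = 3 − 1 = 2; critical value at α = 0.05 is 5.991.
Since 1.320 < 5.991, we fail to reject the null hypothesis — the data are consistent with the 1:2:1 ratio.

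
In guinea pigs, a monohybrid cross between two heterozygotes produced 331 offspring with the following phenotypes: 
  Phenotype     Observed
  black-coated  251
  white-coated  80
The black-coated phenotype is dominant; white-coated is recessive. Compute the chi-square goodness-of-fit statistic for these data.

For a monohybrid cross between heterozygotes with complete dominance, the expected phenotypic ratio is 3:1.
Expected counts for N = 331 under a 3:1 ratio (total parts = 4):
  black-coated: 331 × 3/4 = 248.25
  white-coated: 331 × 1/4 = 82.75
χ² = Σ (O − E)² / E
  black-coated: (251 − 248.25)² / 248.25 = 0.0305
  white-coated: (80 − 82.75)² / 82.75 = 0.0914
χ² = 0.0305 + 0.0914 = 0.1219 ≈ 0.122

0.122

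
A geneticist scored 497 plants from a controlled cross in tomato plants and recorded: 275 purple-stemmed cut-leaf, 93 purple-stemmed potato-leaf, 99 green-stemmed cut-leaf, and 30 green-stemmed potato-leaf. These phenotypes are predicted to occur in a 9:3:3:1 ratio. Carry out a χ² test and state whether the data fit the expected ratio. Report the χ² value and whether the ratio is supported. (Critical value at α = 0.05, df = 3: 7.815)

0.474; consistent

Expected counts for N = 497 under a 9:3:3:1 ratio (total parts = 16):
  purple-stemmed cut-leaf: 497 × 9/16 = 279.5625
  purple-stemmed potato-leaf: 497 × 3/16 = 93.1875
  green-stemmed cut-leaf: 497 × 3/16 = 93.1875
  green-stemmed potato-leaf: 497 × 1/16 = 31.0625
χ² = Σ (O − E)² / E
  purple-stemmed cut-leaf: (275 − 279.5625)² / 279.5625 = 0.0745
  purple-stemmed potato-leaf: (93 − 93.1875)² / 93.1875 = 0.0004
  green-stemmed cut-leaf: (99 − 93.1875)² / 93.1875 = 0.3626
  green-stemmed potato-leaf: (30 − 31.0625)² / 31.0625 = 0.0363
χ² = 0.0745 + 0.0004 + 0.3626 + 0.0363 = 0.4738 ≈ 0.474
Degrees of freedom = 4 − 1 = 3; critical value at α = 0.05 is 7.815.
Since 0.474 < 7.815, we fail to reject the null hypothesis — the data are consistent with the 9:3:3:1 ratio.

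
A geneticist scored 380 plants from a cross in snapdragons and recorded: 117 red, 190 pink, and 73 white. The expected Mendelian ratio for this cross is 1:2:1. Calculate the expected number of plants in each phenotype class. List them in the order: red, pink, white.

The 1:2:1 ratio has 4 parts, so with N = 380 the expected counts are:
  red: 380 × 1/4 = 95
  pink: 380 × 2/4 = 190
  white: 380 × 1/4 = 95

95, 190, 95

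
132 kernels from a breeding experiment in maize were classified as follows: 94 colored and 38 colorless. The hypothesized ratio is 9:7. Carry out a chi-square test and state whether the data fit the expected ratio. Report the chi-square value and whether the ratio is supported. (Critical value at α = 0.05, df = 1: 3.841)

Total ratio parts = 16. Expected numbers out of 132:
  colored: 132 × 9/16 = 74.25
  colorless: 132 × 7/16 = 57.75
χ² = Σ (O − E)² / E
  colored: (94 − 74.25)² / 74.25 = 5.2534
  colorless: (38 − 57.75)² / 57.75 = 6.7543
χ² = 5.2534 + 6.7543 = 12.0077 ≈ 12.008
Degrees of freedom = 2 − 1 = 1; critical value at α = 0.05 is 3.841.
Since 12.008 > 3.841, we reject the null hypothesis — the data do not fit the 9:7 ratio.

12.008; not consistent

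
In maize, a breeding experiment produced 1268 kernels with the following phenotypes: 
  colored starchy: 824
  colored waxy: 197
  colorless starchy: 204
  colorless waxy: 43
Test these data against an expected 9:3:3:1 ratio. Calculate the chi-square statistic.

Total ratio parts = 16. Expected numbers out of 1268:
  colored starchy: 1268 × 9/16 = 713.25
  colored waxy: 1268 × 3/16 = 237.75
  colorless starchy: 1268 × 3/16 = 237.75
  colorless waxy: 1268 × 1/16 = 79.25
χ² = Σ (O − E)² / E
  colored starchy: (824 − 713.25)² / 713.25 = 17.1967
  colored waxy: (197 − 237.75)² / 237.75 = 6.9845
  colorless starchy: (204 − 237.75)² / 237.75 = 4.7910
  colorless waxy: (43 − 79.25)² / 79.25 = 16.5812
χ² = 17.1967 + 6.9845 + 4.7910 + 16.5812 = 45.5534 ≈ 45.553

45.553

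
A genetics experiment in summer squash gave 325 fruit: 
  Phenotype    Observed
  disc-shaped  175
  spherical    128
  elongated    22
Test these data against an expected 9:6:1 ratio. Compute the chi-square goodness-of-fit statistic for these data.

0.782

Total ratio parts = 16. Expected numbers out of 325:
  disc-shaped: 325 × 9/16 = 182.8125
  spherical: 325 × 6/16 = 121.875
  elongated: 325 × 1/16 = 20.3125
χ² = Σ (O − E)² / E
  disc-shaped: (175 − 182.8125)² / 182.8125 = 0.3339
  spherical: (128 − 121.875)² / 121.875 = 0.3078
  elongated: (22 − 20.3125)² / 20.3125 = 0.1402
χ² = 0.3339 + 0.3078 + 0.1402 = 0.7819 ≈ 0.782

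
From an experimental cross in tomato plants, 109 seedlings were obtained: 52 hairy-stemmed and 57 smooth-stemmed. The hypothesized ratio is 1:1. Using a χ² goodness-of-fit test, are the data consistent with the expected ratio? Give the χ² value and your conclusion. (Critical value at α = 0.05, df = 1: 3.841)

Under the 1:1 hypothesis (Σ ratio = 2, N = 109):
  hairy-stemmed: 109 × 1/2 = 54.5
  smooth-stemmed: 109 × 1/2 = 54.5
χ² = Σ (O − E)² / E
  hairy-stemmed: (52 − 54.5)² / 54.5 = 0.1147
  smooth-stemmed: (57 − 54.5)² / 54.5 = 0.1147
χ² = 0.1147 + 0.1147 = 0.2294 ≈ 0.229
Degrees of freedom = 2 − 1 = 1; critical value at α = 0.05 is 3.841.
Since 0.229 < 3.841, we fail to reject the null hypothesis — the data are consistent with the 1:1 ratio.

0.229; consistent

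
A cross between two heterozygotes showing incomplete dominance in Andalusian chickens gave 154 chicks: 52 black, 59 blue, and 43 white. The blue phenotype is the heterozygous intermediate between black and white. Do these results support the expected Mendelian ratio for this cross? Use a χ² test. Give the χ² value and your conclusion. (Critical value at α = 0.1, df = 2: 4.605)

With incomplete dominance, a heterozygote × heterozygote cross gives a 1:2:1 phenotypic ratio.
Total ratio parts = 4. Expected numbers out of 154:
  black: 154 × 1/4 = 38.5
  blue: 154 × 2/4 = 77
  white: 154 × 1/4 = 38.5
χ² = Σ (O − E)² / E
  black: (52 − 38.5)² / 38.5 = 4.7338
  blue: (59 − 77)² / 77 = 4.2078
  white: (43 − 38.5)² / 38.5 = 0.5260
χ² = 4.7338 + 4.2078 + 0.5260 = 9.4676 ≈ 9.468
Degrees of freedom = 3 − 1 = 2; critical value at α = 0.1 is 4.605.
Since 9.468 > 4.605, we reject the null hypothesis — the data do not fit the 1:2:1 ratio.

9.468; not consistent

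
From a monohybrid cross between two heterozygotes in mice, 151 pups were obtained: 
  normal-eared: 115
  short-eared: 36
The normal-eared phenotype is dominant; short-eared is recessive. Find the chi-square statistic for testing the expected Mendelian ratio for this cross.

0.108

For a monohybrid cross between heterozygotes with complete dominance, the expected phenotypic ratio is 3:1.
Total ratio parts = 4. Expected numbers out of 151:
  normal-eared: 151 × 3/4 = 113.25
  short-eared: 151 × 1/4 = 37.75
χ² = Σ (O − E)² / E
  normal-eared: (115 − 113.25)² / 113.25 = 0.0270
  short-eared: (36 − 37.75)² / 37.75 = 0.0811
χ² = 0.0270 + 0.0811 = 0.1081 ≈ 0.108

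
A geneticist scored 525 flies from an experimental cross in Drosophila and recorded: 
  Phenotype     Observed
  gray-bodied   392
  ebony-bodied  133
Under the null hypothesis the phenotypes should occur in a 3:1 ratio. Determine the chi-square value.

0.031

The 3:1 ratio has 4 parts, so with N = 525 the expected counts are:
  gray-bodied: 525 × 3/4 = 393.75
  ebony-bodied: 525 × 1/4 = 131.25
χ² = Σ (O − E)² / E
  gray-bodied: (392 − 393.75)² / 393.75 = 0.0078
  ebony-bodied: (133 − 131.25)² / 131.25 = 0.0233
χ² = 0.0078 + 0.0233 = 0.0311 ≈ 0.031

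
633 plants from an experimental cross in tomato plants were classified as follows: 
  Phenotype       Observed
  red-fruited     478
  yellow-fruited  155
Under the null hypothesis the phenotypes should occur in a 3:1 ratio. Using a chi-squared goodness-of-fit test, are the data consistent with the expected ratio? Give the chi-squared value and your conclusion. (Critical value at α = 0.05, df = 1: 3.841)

Expected counts for N = 633 under a 3:1 ratio (total parts = 4):
  red-fruited: 633 × 3/4 = 474.75
  yellow-fruited: 633 × 1/4 = 158.25
χ² = Σ (O − E)² / E
  red-fruited: (478 − 474.75)² / 474.75 = 0.0222
  yellow-fruited: (155 − 158.25)² / 158.25 = 0.0667
χ² = 0.0222 + 0.0667 = 0.0889 ≈ 0.089
Degrees of freedom = 2 − 1 = 1; critical value at α = 0.05 is 3.841.
Since 0.089 < 3.841, we fail to reject the null hypothesis — the data are consistent with the 3:1 ratio.

0.089; consistent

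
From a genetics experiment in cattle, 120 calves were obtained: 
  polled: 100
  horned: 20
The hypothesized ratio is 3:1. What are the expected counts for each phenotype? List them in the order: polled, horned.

90, 30

Expected counts for N = 120 under a 3:1 ratio (total parts = 4):
  polled: 120 × 3/4 = 90
  horned: 120 × 1/4 = 30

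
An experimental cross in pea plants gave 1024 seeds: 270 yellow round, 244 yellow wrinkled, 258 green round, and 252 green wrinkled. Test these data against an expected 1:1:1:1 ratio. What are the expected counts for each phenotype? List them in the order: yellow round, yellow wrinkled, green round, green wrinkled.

The 1:1:1:1 ratio has 4 parts, so with N = 1024 the expected counts are:
  yellow round: 1024 × 1/4 = 256
  yellow wrinkled: 1024 × 1/4 = 256
  green round: 1024 × 1/4 = 256
  green wrinkled: 1024 × 1/4 = 256

256, 256, 256, 256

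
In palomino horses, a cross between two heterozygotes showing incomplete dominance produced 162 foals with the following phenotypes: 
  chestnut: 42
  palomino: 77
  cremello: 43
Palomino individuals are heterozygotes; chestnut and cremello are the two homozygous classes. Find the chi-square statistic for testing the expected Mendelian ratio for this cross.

With incomplete dominance, a heterozygote × heterozygote cross gives a 1:2:1 phenotypic ratio.
Expected counts for N = 162 under a 1:2:1 ratio (total parts = 4):
  chestnut: 162 × 1/4 = 40.5
  palomino: 162 × 2/4 = 81
  cremello: 162 × 1/4 = 40.5
χ² = Σ (O − E)² / E
  chestnut: (42 − 40.5)² / 40.5 = 0.0556
  palomino: (77 − 81)² / 81 = 0.1975
  cremello: (43 − 40.5)² / 40.5 = 0.1543
χ² = 0.0556 + 0.1975 + 0.1543 = 0.4074 ≈ 0.407

0.407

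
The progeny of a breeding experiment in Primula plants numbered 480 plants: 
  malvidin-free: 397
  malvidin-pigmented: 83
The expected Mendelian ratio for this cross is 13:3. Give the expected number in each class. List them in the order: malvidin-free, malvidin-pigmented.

Under the 13:3 hypothesis (Σ ratio = 16, N = 480):
  malvidin-free: 480 × 13/16 = 390
  malvidin-pigmented: 480 × 3/16 = 90

390, 90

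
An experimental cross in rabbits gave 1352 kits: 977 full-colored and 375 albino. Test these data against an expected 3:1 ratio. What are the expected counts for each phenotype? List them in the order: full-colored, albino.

1014, 338

Total ratio parts = 4. Expected numbers out of 1352:
  full-colored: 1352 × 3/4 = 1014
  albino: 1352 × 1/4 = 338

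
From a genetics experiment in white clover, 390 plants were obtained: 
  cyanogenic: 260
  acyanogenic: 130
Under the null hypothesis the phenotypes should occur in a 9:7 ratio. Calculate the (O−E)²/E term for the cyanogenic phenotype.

Total ratio parts = 16. Expected numbers out of 390:
  cyanogenic: 390 × 9/16 = 219.375
  acyanogenic: 390 × 7/16 = 170.625
Contribution of cyanogenic: (260 − 219.375)² / 219.375 = 7.5231

7.523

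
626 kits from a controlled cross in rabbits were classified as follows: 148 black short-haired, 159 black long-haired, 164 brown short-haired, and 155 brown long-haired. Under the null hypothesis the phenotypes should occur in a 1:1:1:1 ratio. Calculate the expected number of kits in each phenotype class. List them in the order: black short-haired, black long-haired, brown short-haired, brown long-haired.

The 1:1:1:1 ratio has 4 parts, so with N = 626 the expected counts are:
  black short-haired: 626 × 1/4 = 156.5
  black long-haired: 626 × 1/4 = 156.5
  brown short-haired: 626 × 1/4 = 156.5
  brown long-haired: 626 × 1/4 = 156.5

156.5, 156.5, 156.5, 156.5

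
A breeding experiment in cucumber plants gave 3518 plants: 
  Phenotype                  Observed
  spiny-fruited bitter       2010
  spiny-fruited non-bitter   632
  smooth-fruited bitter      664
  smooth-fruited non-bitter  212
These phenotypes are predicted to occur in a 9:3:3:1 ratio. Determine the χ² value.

Total ratio parts = 16. Expected numbers out of 3518:
  spiny-fruited bitter: 3518 × 9/16 = 1978.875
  spiny-fruited non-bitter: 3518 × 3/16 = 659.625
  smooth-fruited bitter: 3518 × 3/16 = 659.625
  smooth-fruited non-bitter: 3518 × 1/16 = 219.875
χ² = Σ (O − E)² / E
  spiny-fruited bitter: (2010 − 1978.875)² / 1978.875 = 0.4896
  spiny-fruited non-bitter: (632 − 659.625)² / 659.625 = 1.1569
  smooth-fruited bitter: (664 − 659.625)² / 659.625 = 0.0290
  smooth-fruited non-bitter: (212 − 219.875)² / 219.875 = 0.2820
χ² = 0.4896 + 1.1569 + 0.0290 + 0.2820 = 1.9575 ≈ 1.958

1.958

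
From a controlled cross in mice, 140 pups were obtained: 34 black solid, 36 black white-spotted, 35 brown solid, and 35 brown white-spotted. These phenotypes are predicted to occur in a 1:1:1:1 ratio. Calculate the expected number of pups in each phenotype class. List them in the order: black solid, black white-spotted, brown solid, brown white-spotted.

Expected counts for N = 140 under a 1:1:1:1 ratio (total parts = 4):
  black solid: 140 × 1/4 = 35
  black white-spotted: 140 × 1/4 = 35
  brown solid: 140 × 1/4 = 35
  brown white-spotted: 140 × 1/4 = 35

35, 35, 35, 35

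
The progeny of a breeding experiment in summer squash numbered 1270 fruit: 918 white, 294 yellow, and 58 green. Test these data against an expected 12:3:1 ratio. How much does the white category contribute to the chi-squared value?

Under the 12:3:1 hypothesis (Σ ratio = 16, N = 1270):
  white: 1270 × 12/16 = 952.5
  yellow: 1270 × 3/16 = 238.125
  green: 1270 × 1/16 = 79.375
Contribution of white: (918 − 952.5)² / 952.5 = 1.2496

1.250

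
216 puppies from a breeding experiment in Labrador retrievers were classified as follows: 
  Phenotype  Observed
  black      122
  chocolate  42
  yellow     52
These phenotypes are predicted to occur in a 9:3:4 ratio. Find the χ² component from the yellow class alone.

0.074

Expected counts for N = 216 under a 9:3:4 ratio (total parts = 16):
  black: 216 × 9/16 = 121.5
  chocolate: 216 × 3/16 = 40.5
  yellow: 216 × 4/16 = 54
Contribution of yellow: (52 − 54)² / 54 = 0.0741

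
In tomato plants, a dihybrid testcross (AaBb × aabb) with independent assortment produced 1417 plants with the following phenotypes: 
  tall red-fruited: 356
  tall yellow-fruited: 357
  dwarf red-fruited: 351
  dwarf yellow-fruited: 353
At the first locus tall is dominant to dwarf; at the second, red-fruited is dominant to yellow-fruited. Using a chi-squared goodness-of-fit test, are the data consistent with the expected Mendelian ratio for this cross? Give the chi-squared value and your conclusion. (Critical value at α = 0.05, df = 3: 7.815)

0.064; consistent

A dihybrid testcross with independent assortment gives a 1:1:1:1 ratio.
Total ratio parts = 4. Expected numbers out of 1417:
  tall red-fruited: 1417 × 1/4 = 354.25
  tall yellow-fruited: 1417 × 1/4 = 354.25
  dwarf red-fruited: 1417 × 1/4 = 354.25
  dwarf yellow-fruited: 1417 × 1/4 = 354.25
χ² = Σ (O − E)² / E
  tall red-fruited: (356 − 354.25)² / 354.25 = 0.0086
  tall yellow-fruited: (357 − 354.25)² / 354.25 = 0.0213
  dwarf red-fruited: (351 − 354.25)² / 354.25 = 0.0298
  dwarf yellow-fruited: (353 − 354.25)² / 354.25 = 0.0044
χ² = 0.0086 + 0.0213 + 0.0298 + 0.0044 = 0.0641 ≈ 0.064
Degrees of freedom = 4 − 1 = 3; critical value at α = 0.05 is 7.815.
Since 0.064 < 7.815, we fail to reject the null hypothesis — the data are consistent with the 1:1:1:1 ratio.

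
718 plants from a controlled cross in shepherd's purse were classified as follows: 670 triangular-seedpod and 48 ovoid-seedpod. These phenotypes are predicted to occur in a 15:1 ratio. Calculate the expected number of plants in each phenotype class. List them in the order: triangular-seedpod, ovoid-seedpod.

Expected counts for N = 718 under a 15:1 ratio (total parts = 16):
  triangular-seedpod: 718 × 15/16 = 673.125
  ovoid-seedpod: 718 × 1/16 = 44.875

673.125, 44.875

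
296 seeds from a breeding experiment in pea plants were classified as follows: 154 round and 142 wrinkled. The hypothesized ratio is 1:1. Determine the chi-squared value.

0.486

The 1:1 ratio has 2 parts, so with N = 296 the expected counts are:
  round: 296 × 1/2 = 148
  wrinkled: 296 × 1/2 = 148
χ² = Σ (O − E)² / E
  round: (154 − 148)² / 148 = 0.2432
  wrinkled: (142 − 148)² / 148 = 0.2432
χ² = 0.2432 + 0.2432 = 0.4864 ≈ 0.486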